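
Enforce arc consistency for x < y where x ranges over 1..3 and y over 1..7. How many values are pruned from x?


For the constraint x < y, x needs a supporting value in y's domain.
x can be at most 6 (one less than y's maximum).
Valid x values from domain: 3 out of 3.
Pruned = 3 - 3 = 0.

0


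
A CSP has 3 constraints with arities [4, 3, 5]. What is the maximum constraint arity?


The arities are: 4, 3, 5.
Scan for the maximum value.
Maximum arity = 5.

5


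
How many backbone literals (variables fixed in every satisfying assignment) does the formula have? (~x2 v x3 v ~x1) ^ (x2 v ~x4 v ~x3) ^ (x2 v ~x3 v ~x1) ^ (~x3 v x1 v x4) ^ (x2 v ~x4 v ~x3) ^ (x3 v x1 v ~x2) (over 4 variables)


Find all satisfying assignments: 7 model(s).
Check which variables have the same value in every model.
No variable is fixed across all models.
Backbone size = 0.

0


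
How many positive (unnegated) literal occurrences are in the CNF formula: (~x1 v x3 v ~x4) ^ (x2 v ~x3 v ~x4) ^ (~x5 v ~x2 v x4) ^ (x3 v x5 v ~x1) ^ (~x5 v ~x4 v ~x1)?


Scan each clause for unnegated literals.
Clause 1: 1 positive; Clause 2: 1 positive; Clause 3: 1 positive; Clause 4: 2 positive; Clause 5: 0 positive.
Total positive literal occurrences = 5.

5


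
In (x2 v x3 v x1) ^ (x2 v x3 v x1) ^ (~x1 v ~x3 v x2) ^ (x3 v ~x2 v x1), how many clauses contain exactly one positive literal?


A definite clause has exactly one positive literal.
Clause 1: 3 positive -> not definite
Clause 2: 3 positive -> not definite
Clause 3: 1 positive -> definite
Clause 4: 2 positive -> not definite
Definite clause count = 1.

1


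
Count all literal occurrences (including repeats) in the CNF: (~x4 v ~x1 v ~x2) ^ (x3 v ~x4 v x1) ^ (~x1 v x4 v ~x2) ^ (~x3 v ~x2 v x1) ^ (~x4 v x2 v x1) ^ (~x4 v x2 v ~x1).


Clause lengths: 3, 3, 3, 3, 3, 3.
Sum = 3 + 3 + 3 + 3 + 3 + 3 = 18.

18


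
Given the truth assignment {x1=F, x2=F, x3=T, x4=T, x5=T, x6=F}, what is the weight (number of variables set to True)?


The weight is the number of variables assigned True.
True variables: x3, x4, x5.
Weight = 3.

3


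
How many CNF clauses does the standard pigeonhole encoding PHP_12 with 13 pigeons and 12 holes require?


The PHP encoding has two parts:
1) At-least-one-hole clauses: 13 (one per pigeon, each with 12 literals).
2) At-most-one-pigeon-per-hole clauses: 12 holes * C(13,2) = 12 * 78 = 936.
Total clauses = 13 + 936 = 949.

949


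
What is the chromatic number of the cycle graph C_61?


An odd cycle cannot be 2-colored: alternating two colors around the cycle returns to the start with a conflict.
Since 61 is odd, three colors are required (and three suffice).
Chromatic number = 3.

3


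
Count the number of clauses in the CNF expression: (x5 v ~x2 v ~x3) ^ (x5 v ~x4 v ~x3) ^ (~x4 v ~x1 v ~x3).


Each group enclosed in parentheses joined by ^ is one clause.
Counting the conjuncts: 3 clauses.

3


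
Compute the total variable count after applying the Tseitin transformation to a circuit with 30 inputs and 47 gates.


The Tseitin transformation introduces one auxiliary variable per gate.
Total variables = inputs + gates = 30 + 47 = 77.

77


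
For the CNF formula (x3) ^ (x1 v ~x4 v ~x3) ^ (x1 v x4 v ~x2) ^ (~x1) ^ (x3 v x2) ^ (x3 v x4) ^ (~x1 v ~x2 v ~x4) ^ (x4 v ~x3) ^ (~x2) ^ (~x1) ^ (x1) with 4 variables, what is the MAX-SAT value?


Enumerate all 16 truth assignments.
For each, count how many of the 11 clauses are satisfied.
The formula is not fully satisfiable, so the maximum is below 11.
Maximum simultaneously satisfiable clauses = 9.

9


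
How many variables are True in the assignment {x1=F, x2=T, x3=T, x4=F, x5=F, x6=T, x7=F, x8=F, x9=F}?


The weight is the number of variables assigned True.
True variables: x2, x3, x6.
Weight = 3.

3


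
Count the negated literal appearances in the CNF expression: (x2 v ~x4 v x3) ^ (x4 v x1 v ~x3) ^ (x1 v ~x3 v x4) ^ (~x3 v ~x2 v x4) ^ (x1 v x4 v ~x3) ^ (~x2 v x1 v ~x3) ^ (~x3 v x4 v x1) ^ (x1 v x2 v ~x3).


Scan each clause for negated literals.
Clause 1: 1 negative; Clause 2: 1 negative; Clause 3: 1 negative; Clause 4: 2 negative; Clause 5: 1 negative; Clause 6: 2 negative; Clause 7: 1 negative; Clause 8: 1 negative.
Total negative literal occurrences = 10.

10


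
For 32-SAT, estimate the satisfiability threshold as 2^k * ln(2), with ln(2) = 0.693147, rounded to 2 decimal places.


Using the asymptotic formula: threshold ~ 2^k * ln(2).
2^32 = 4294967296.
4294967296 * 0.693147 = 2977043696.32.

2977043696.32


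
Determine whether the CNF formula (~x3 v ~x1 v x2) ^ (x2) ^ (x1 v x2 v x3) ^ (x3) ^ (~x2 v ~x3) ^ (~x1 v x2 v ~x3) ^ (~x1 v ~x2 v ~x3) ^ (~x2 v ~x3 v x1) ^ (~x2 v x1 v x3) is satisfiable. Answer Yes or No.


Check all 8 possible truth assignments.
Number of satisfying assignments found: 0.
The formula is unsatisfiable.

No


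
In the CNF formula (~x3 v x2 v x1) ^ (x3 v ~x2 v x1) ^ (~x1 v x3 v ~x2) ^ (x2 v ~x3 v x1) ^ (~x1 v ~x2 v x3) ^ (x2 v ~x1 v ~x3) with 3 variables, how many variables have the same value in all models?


Find all satisfying assignments: 4 model(s).
Check which variables have the same value in every model.
No variable is fixed across all models.
Backbone size = 0.

0


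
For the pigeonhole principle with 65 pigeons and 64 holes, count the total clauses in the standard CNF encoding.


The PHP encoding has two parts:
1) At-least-one-hole clauses: 65 (one per pigeon, each with 64 literals).
2) At-most-one-pigeon-per-hole clauses: 64 holes * C(65,2) = 64 * 2080 = 133120.
Total clauses = 65 + 133120 = 133185.

133185


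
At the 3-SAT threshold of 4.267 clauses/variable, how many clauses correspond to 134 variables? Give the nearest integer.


The 3-SAT phase transition occurs at approximately 4.267 clauses per variable.
m = 4.267 * 134 = 571.778.
Rounded to nearest integer: 572.

572


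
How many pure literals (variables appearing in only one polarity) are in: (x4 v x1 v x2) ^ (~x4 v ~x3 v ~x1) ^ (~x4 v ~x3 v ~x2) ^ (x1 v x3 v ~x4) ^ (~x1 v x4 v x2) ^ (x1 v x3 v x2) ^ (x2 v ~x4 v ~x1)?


A pure literal appears in only one polarity across all clauses.
No pure literals found.
Count = 0.

0


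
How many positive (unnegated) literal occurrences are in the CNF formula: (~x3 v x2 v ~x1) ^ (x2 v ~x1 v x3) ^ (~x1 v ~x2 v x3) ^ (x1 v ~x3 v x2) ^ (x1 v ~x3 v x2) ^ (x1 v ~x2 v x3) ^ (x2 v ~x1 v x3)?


Scan each clause for unnegated literals.
Clause 1: 1 positive; Clause 2: 2 positive; Clause 3: 1 positive; Clause 4: 2 positive; Clause 5: 2 positive; Clause 6: 2 positive; Clause 7: 2 positive.
Total positive literal occurrences = 12.

12


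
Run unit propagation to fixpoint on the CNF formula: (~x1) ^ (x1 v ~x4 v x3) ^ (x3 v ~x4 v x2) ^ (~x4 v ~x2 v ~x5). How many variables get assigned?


Unit propagation repeatedly assigns the literal in any unit clause, then simplifies.
Assignments in order: x1 = F.
No further unit clauses remain.
Total variables assigned = 1.

1


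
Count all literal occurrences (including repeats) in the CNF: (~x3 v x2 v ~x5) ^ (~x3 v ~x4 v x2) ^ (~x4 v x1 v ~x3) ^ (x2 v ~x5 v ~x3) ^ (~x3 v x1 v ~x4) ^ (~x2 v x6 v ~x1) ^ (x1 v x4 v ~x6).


Clause lengths: 3, 3, 3, 3, 3, 3, 3.
Sum = 3 + 3 + 3 + 3 + 3 + 3 + 3 = 21.

21


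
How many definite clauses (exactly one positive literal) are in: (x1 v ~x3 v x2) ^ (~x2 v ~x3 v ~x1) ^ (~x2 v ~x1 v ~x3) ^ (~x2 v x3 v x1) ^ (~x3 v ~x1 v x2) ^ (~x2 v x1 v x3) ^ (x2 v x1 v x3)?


A definite clause has exactly one positive literal.
Clause 1: 2 positive -> not definite
Clause 2: 0 positive -> not definite
Clause 3: 0 positive -> not definite
Clause 4: 2 positive -> not definite
Clause 5: 1 positive -> definite
Clause 6: 2 positive -> not definite
Clause 7: 3 positive -> not definite
Definite clause count = 1.

1


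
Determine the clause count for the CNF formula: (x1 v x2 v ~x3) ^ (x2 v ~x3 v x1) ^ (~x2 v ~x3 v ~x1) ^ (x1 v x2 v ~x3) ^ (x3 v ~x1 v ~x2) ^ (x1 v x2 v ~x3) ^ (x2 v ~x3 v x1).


Each group enclosed in parentheses joined by ^ is one clause.
Counting the conjuncts: 7 clauses.

7


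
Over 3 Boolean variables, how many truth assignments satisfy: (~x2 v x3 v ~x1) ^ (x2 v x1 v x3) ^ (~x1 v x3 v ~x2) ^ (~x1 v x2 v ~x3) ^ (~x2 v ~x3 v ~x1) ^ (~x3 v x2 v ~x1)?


Enumerate all 8 truth assignments over 3 variables.
Test each against every clause.
Satisfying assignments found: 4.

4


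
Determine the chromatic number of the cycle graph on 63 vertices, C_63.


An odd cycle cannot be 2-colored: alternating two colors around the cycle returns to the start with a conflict.
Since 63 is odd, three colors are required (and three suffice).
Chromatic number = 3.

3


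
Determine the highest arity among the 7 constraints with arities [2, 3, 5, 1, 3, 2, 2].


The arities are: 2, 3, 5, 1, 3, 2, 2.
Scan for the maximum value.
Maximum arity = 5.

5


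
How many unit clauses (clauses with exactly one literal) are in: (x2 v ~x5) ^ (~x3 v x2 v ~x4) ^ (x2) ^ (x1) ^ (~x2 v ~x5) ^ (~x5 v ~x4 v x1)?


A unit clause contains exactly one literal.
Unit clauses found: (x2), (x1).
Count = 2.

2


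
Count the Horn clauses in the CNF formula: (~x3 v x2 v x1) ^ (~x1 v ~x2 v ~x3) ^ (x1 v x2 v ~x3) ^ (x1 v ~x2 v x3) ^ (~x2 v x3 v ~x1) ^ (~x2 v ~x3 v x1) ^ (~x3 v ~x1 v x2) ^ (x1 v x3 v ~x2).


A Horn clause has at most one positive literal.
Clause 1: 2 positive lit(s) -> not Horn
Clause 2: 0 positive lit(s) -> Horn
Clause 3: 2 positive lit(s) -> not Horn
Clause 4: 2 positive lit(s) -> not Horn
Clause 5: 1 positive lit(s) -> Horn
Clause 6: 1 positive lit(s) -> Horn
Clause 7: 1 positive lit(s) -> Horn
Clause 8: 2 positive lit(s) -> not Horn
Total Horn clauses = 4.

4


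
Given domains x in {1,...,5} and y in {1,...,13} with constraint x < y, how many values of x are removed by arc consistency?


For the constraint x < y, x needs a supporting value in y's domain.
x can be at most 12 (one less than y's maximum).
Valid x values from domain: 5 out of 5.
Pruned = 5 - 5 = 0.

0


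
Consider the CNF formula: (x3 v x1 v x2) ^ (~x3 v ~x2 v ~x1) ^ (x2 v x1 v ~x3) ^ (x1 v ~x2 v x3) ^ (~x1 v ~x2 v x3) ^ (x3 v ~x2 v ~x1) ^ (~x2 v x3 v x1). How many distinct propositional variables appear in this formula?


Identify each distinct variable in the formula.
Variables found: x1, x2, x3.
Total distinct variables = 3.

3


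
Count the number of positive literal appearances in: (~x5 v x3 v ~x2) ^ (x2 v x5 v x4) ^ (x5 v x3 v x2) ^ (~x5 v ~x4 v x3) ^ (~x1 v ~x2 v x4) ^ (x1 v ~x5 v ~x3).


Scan each clause for unnegated literals.
Clause 1: 1 positive; Clause 2: 3 positive; Clause 3: 3 positive; Clause 4: 1 positive; Clause 5: 1 positive; Clause 6: 1 positive.
Total positive literal occurrences = 10.

10


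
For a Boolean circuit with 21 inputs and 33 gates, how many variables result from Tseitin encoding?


The Tseitin transformation introduces one auxiliary variable per gate.
Total variables = inputs + gates = 21 + 33 = 54.

54


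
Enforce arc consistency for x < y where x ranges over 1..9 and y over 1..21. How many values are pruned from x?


For the constraint x < y, x needs a supporting value in y's domain.
x can be at most 20 (one less than y's maximum).
Valid x values from domain: 9 out of 9.
Pruned = 9 - 9 = 0.

0


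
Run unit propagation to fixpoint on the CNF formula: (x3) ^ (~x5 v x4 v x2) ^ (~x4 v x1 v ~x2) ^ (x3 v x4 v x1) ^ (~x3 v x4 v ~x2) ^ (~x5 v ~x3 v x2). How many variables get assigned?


Unit propagation repeatedly assigns the literal in any unit clause, then simplifies.
Assignments in order: x3 = T.
No further unit clauses remain.
Total variables assigned = 1.

1


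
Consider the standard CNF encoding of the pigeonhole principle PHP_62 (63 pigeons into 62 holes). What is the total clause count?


The PHP encoding has two parts:
1) At-least-one-hole clauses: 63 (one per pigeon, each with 62 literals).
2) At-most-one-pigeon-per-hole clauses: 62 holes * C(63,2) = 62 * 1953 = 121086.
Total clauses = 63 + 121086 = 121149.

121149


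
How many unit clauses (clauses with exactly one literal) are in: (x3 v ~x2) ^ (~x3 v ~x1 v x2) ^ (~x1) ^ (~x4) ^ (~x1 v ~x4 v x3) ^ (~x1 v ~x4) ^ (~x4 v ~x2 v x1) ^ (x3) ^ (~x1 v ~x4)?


A unit clause contains exactly one literal.
Unit clauses found: (~x1), (~x4), (x3).
Count = 3.

3


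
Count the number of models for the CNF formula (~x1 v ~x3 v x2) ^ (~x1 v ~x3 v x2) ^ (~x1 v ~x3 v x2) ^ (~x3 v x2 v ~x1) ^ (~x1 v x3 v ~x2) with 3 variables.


Enumerate all 8 truth assignments over 3 variables.
Test each against every clause.
Satisfying assignments found: 6.

6


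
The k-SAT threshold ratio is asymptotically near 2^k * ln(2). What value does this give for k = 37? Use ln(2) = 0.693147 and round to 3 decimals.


Using the asymptotic formula: threshold ~ 2^k * ln(2).
2^37 = 137438953472.
137438953472 * 0.693147 = 95265398282.256.

95265398282.256


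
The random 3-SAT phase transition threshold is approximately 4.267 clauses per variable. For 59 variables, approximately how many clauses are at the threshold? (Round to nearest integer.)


The 3-SAT phase transition occurs at approximately 4.267 clauses per variable.
m = 4.267 * 59 = 251.753.
Rounded to nearest integer: 252.

252


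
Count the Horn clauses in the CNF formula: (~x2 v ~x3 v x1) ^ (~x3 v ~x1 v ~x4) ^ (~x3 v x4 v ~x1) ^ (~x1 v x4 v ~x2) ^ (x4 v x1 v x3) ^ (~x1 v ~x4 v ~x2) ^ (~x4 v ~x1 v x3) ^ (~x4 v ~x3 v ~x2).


A Horn clause has at most one positive literal.
Clause 1: 1 positive lit(s) -> Horn
Clause 2: 0 positive lit(s) -> Horn
Clause 3: 1 positive lit(s) -> Horn
Clause 4: 1 positive lit(s) -> Horn
Clause 5: 3 positive lit(s) -> not Horn
Clause 6: 0 positive lit(s) -> Horn
Clause 7: 1 positive lit(s) -> Horn
Clause 8: 0 positive lit(s) -> Horn
Total Horn clauses = 7.

7


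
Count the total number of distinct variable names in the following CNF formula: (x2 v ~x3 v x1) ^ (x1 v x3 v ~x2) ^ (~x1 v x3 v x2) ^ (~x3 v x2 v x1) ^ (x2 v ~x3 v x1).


Identify each distinct variable in the formula.
Variables found: x1, x2, x3.
Total distinct variables = 3.

3


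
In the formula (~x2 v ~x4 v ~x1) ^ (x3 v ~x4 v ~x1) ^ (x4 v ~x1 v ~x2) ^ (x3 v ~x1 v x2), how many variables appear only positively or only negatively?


A pure literal appears in only one polarity across all clauses.
Pure literals: x1 (negative only), x3 (positive only).
Count = 2.

2


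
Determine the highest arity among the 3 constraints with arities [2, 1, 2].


The arities are: 2, 1, 2.
Scan for the maximum value.
Maximum arity = 2.

2


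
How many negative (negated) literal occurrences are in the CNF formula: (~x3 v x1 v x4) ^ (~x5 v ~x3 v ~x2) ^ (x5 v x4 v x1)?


Scan each clause for negated literals.
Clause 1: 1 negative; Clause 2: 3 negative; Clause 3: 0 negative.
Total negative literal occurrences = 4.

4


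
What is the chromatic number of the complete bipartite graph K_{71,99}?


K_{71,99} is bipartite by definition: the two parts are independent sets, with every edge crossing between them.
Color all vertices in one part with color 1 and all vertices in the other part with color 2.
Since the graph has at least one edge, one color does not suffice.
Chromatic number = 2.

2


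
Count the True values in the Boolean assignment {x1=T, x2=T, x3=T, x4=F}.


The weight is the number of variables assigned True.
True variables: x1, x2, x3.
Weight = 3.

3


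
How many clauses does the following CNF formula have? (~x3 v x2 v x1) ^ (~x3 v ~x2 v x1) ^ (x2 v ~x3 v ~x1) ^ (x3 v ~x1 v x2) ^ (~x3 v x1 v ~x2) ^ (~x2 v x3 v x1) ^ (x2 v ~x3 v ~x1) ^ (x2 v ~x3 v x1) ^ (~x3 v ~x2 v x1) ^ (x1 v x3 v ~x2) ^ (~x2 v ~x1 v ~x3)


Each group enclosed in parentheses joined by ^ is one clause.
Counting the conjuncts: 11 clauses.

11


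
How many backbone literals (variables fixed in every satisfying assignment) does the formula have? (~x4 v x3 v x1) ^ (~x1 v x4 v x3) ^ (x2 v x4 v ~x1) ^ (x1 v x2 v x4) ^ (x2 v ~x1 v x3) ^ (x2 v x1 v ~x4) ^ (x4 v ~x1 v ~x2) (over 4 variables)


Find all satisfying assignments: 6 model(s).
Check which variables have the same value in every model.
No variable is fixed across all models.
Backbone size = 0.

0


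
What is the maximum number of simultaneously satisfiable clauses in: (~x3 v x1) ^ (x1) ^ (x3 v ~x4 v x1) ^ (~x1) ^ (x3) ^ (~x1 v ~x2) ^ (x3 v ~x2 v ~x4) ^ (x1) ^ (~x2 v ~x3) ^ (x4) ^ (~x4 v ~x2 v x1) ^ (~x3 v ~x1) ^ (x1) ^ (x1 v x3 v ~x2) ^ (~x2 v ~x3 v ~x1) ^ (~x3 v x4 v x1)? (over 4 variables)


Enumerate all 16 truth assignments.
For each, count how many of the 16 clauses are satisfied.
The formula is not fully satisfiable, so the maximum is below 16.
Maximum simultaneously satisfiable clauses = 14.

14


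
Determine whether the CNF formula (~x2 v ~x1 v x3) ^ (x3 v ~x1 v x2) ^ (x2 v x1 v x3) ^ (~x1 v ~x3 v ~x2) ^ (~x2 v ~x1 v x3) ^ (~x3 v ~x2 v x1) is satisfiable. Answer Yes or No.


Check all 8 possible truth assignments.
Number of satisfying assignments found: 3.
The formula is satisfiable.

Yes


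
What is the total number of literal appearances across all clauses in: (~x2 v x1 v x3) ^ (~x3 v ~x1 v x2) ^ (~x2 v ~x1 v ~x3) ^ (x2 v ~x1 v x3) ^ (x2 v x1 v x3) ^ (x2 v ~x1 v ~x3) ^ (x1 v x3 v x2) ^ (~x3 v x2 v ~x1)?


Clause lengths: 3, 3, 3, 3, 3, 3, 3, 3.
Sum = 3 + 3 + 3 + 3 + 3 + 3 + 3 + 3 = 24.

24


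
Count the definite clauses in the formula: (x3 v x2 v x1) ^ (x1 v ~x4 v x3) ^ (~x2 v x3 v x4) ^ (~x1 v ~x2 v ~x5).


A definite clause has exactly one positive literal.
Clause 1: 3 positive -> not definite
Clause 2: 2 positive -> not definite
Clause 3: 2 positive -> not definite
Clause 4: 0 positive -> not definite
Definite clause count = 0.

0


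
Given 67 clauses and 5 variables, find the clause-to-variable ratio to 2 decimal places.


Clause-to-variable ratio = clauses / variables.
67 / 5 = 13.4.

13.4


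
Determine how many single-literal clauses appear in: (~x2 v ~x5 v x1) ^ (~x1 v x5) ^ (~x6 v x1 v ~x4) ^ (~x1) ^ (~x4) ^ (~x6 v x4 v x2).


A unit clause contains exactly one literal.
Unit clauses found: (~x1), (~x4).
Count = 2.

2


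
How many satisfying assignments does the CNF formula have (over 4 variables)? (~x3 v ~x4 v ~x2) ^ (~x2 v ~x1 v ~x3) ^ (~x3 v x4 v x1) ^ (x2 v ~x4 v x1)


Enumerate all 16 truth assignments over 4 variables.
Test each against every clause.
Satisfying assignments found: 9.

9


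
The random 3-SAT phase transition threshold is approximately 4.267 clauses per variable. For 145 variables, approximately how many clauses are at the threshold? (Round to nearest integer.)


The 3-SAT phase transition occurs at approximately 4.267 clauses per variable.
m = 4.267 * 145 = 618.715.
Rounded to nearest integer: 619.

619


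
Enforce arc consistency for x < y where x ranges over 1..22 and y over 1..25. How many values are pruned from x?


For the constraint x < y, x needs a supporting value in y's domain.
x can be at most 24 (one less than y's maximum).
Valid x values from domain: 22 out of 22.
Pruned = 22 - 22 = 0.

0


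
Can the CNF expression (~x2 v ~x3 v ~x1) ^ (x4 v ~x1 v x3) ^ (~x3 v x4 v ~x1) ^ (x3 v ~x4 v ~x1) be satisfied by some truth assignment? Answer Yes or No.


Check all 16 possible truth assignments.
Number of satisfying assignments found: 9.
The formula is satisfiable.

Yes


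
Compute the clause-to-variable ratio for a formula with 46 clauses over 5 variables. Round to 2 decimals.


Clause-to-variable ratio = clauses / variables.
46 / 5 = 9.2.

9.2


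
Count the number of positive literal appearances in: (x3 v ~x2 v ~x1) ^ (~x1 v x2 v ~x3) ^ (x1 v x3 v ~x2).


Scan each clause for unnegated literals.
Clause 1: 1 positive; Clause 2: 1 positive; Clause 3: 2 positive.
Total positive literal occurrences = 4.

4


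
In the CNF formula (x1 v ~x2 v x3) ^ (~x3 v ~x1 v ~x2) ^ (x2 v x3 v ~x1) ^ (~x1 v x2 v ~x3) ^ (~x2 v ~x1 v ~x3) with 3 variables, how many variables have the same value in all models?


Find all satisfying assignments: 4 model(s).
Check which variables have the same value in every model.
No variable is fixed across all models.
Backbone size = 0.

0


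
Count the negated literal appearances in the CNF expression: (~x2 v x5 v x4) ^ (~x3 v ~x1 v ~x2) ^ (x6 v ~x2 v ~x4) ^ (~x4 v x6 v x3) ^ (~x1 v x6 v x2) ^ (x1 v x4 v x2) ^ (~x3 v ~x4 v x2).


Scan each clause for negated literals.
Clause 1: 1 negative; Clause 2: 3 negative; Clause 3: 2 negative; Clause 4: 1 negative; Clause 5: 1 negative; Clause 6: 0 negative; Clause 7: 2 negative.
Total negative literal occurrences = 10.

10


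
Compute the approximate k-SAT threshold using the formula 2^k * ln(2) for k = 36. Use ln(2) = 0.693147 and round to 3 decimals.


Using the asymptotic formula: threshold ~ 2^k * ln(2).
2^36 = 68719476736.
68719476736 * 0.693147 = 47632699141.128.

47632699141.128


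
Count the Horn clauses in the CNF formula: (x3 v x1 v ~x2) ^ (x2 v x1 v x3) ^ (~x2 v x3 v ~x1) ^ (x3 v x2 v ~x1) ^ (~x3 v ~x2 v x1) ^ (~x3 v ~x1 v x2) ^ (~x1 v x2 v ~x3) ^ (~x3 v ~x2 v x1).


A Horn clause has at most one positive literal.
Clause 1: 2 positive lit(s) -> not Horn
Clause 2: 3 positive lit(s) -> not Horn
Clause 3: 1 positive lit(s) -> Horn
Clause 4: 2 positive lit(s) -> not Horn
Clause 5: 1 positive lit(s) -> Horn
Clause 6: 1 positive lit(s) -> Horn
Clause 7: 1 positive lit(s) -> Horn
Clause 8: 1 positive lit(s) -> Horn
Total Horn clauses = 5.

5


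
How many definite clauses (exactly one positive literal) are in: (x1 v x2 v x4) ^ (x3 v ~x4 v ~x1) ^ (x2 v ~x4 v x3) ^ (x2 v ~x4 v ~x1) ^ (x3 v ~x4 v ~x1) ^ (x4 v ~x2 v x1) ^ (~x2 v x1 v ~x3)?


A definite clause has exactly one positive literal.
Clause 1: 3 positive -> not definite
Clause 2: 1 positive -> definite
Clause 3: 2 positive -> not definite
Clause 4: 1 positive -> definite
Clause 5: 1 positive -> definite
Clause 6: 2 positive -> not definite
Clause 7: 1 positive -> definite
Definite clause count = 4.

4


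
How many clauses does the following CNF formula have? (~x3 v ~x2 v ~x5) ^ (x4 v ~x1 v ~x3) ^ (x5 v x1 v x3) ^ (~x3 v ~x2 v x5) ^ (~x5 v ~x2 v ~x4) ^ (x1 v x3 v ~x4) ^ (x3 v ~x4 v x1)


Each group enclosed in parentheses joined by ^ is one clause.
Counting the conjuncts: 7 clauses.

7


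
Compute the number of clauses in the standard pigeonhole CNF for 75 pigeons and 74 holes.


The PHP encoding has two parts:
1) At-least-one-hole clauses: 75 (one per pigeon, each with 74 literals).
2) At-most-one-pigeon-per-hole clauses: 74 holes * C(75,2) = 74 * 2775 = 205350.
Total clauses = 75 + 205350 = 205425.

205425


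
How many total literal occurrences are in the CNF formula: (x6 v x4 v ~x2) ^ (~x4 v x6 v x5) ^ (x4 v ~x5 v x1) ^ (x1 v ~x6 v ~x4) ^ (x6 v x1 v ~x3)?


Clause lengths: 3, 3, 3, 3, 3.
Sum = 3 + 3 + 3 + 3 + 3 = 15.

15


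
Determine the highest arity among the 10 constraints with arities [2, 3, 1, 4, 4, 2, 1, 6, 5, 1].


The arities are: 2, 3, 1, 4, 4, 2, 1, 6, 5, 1.
Scan for the maximum value.
Maximum arity = 6.

6


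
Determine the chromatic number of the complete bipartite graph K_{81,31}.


K_{81,31} is bipartite by definition: the two parts are independent sets, with every edge crossing between them.
Color all vertices in one part with color 1 and all vertices in the other part with color 2.
Since the graph has at least one edge, one color does not suffice.
Chromatic number = 2.

2


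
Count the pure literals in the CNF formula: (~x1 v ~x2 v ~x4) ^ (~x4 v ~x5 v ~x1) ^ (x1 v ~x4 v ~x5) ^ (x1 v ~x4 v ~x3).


A pure literal appears in only one polarity across all clauses.
Pure literals: x2 (negative only), x3 (negative only), x4 (negative only), x5 (negative only).
Count = 4.

4


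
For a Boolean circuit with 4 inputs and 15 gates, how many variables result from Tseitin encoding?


The Tseitin transformation introduces one auxiliary variable per gate.
Total variables = inputs + gates = 4 + 15 = 19.

19


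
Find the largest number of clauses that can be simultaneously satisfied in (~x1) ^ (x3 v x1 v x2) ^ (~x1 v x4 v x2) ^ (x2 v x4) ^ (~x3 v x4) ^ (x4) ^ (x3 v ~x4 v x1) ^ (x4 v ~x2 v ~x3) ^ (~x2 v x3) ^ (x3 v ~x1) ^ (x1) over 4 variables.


Enumerate all 16 truth assignments.
For each, count how many of the 11 clauses are satisfied.
The formula is not fully satisfiable, so the maximum is below 11.
Maximum simultaneously satisfiable clauses = 10.

10


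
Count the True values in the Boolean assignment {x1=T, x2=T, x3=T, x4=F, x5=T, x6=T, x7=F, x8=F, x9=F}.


The weight is the number of variables assigned True.
True variables: x1, x2, x3, x5, x6.
Weight = 5.

5


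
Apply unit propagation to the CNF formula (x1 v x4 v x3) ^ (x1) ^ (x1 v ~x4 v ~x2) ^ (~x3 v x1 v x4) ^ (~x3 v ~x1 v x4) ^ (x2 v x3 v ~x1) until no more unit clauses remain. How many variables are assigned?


Unit propagation repeatedly assigns the literal in any unit clause, then simplifies.
Assignments in order: x1 = T.
No further unit clauses remain.
Total variables assigned = 1.

1


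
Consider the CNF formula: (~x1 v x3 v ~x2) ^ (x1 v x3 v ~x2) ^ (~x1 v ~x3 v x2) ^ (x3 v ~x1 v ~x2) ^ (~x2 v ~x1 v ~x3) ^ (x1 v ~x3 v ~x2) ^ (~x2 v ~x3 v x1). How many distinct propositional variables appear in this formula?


Identify each distinct variable in the formula.
Variables found: x1, x2, x3.
Total distinct variables = 3.

3


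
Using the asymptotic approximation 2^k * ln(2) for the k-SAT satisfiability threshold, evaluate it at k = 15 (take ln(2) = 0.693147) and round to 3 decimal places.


Using the asymptotic formula: threshold ~ 2^k * ln(2).
2^15 = 32768.
32768 * 0.693147 = 22713.041.

22713.041


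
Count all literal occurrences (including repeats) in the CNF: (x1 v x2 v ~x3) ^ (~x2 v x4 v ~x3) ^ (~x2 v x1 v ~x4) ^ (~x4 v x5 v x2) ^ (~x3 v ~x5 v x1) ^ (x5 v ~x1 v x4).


Clause lengths: 3, 3, 3, 3, 3, 3.
Sum = 3 + 3 + 3 + 3 + 3 + 3 = 18.

18


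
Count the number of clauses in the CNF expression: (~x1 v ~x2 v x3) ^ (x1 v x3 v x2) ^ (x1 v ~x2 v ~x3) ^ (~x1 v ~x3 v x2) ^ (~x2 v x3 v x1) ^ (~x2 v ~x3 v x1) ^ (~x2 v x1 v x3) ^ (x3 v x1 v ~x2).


Each group enclosed in parentheses joined by ^ is one clause.
Counting the conjuncts: 8 clauses.

8


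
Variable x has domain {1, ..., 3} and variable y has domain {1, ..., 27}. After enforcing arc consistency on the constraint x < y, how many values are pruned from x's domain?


For the constraint x < y, x needs a supporting value in y's domain.
x can be at most 26 (one less than y's maximum).
Valid x values from domain: 3 out of 3.
Pruned = 3 - 3 = 0.

0


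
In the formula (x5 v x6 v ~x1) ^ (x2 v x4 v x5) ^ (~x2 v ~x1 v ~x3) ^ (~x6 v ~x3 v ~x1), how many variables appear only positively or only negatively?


A pure literal appears in only one polarity across all clauses.
Pure literals: x1 (negative only), x3 (negative only), x4 (positive only), x5 (positive only).
Count = 4.

4


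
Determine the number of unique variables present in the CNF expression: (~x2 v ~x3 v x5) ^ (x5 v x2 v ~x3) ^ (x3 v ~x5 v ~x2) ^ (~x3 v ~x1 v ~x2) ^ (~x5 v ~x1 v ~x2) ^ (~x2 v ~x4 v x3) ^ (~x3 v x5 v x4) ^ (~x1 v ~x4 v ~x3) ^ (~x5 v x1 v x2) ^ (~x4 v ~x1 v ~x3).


Identify each distinct variable in the formula.
Variables found: x1, x2, x3, x4, x5.
Total distinct variables = 5.

5


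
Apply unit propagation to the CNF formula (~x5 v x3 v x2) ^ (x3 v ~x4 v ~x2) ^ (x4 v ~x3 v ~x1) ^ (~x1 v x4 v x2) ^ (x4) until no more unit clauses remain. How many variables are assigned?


Unit propagation repeatedly assigns the literal in any unit clause, then simplifies.
Assignments in order: x4 = T.
No further unit clauses remain.
Total variables assigned = 1.

1


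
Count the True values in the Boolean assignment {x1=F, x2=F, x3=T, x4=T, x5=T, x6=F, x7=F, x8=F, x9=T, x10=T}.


The weight is the number of variables assigned True.
True variables: x3, x4, x5, x9, x10.
Weight = 5.

5


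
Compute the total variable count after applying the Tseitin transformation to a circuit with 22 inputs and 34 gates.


The Tseitin transformation introduces one auxiliary variable per gate.
Total variables = inputs + gates = 22 + 34 = 56.

56


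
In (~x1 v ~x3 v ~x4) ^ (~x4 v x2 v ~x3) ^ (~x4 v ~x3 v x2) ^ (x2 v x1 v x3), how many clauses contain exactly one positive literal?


A definite clause has exactly one positive literal.
Clause 1: 0 positive -> not definite
Clause 2: 1 positive -> definite
Clause 3: 1 positive -> definite
Clause 4: 3 positive -> not definite
Definite clause count = 2.

2


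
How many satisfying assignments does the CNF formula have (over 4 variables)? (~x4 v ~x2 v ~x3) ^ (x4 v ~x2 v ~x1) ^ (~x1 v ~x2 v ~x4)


Enumerate all 16 truth assignments over 4 variables.
Test each against every clause.
Satisfying assignments found: 11.

11


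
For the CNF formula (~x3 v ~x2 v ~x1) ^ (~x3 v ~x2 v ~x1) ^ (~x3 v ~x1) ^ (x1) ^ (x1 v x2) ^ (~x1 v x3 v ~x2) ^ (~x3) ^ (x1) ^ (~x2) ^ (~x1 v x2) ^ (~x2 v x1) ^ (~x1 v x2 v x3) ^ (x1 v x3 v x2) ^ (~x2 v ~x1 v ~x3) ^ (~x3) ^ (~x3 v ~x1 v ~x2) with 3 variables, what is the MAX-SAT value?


Enumerate all 8 truth assignments.
For each, count how many of the 16 clauses are satisfied.
The formula is not fully satisfiable, so the maximum is below 16.
Maximum simultaneously satisfiable clauses = 14.

14


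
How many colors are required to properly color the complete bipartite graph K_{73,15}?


K_{73,15} is bipartite by definition: the two parts are independent sets, with every edge crossing between them.
Color all vertices in one part with color 1 and all vertices in the other part with color 2.
Since the graph has at least one edge, one color does not suffice.
Chromatic number = 2.

2


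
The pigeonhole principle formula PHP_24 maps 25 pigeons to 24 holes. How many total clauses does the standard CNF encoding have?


The PHP encoding has two parts:
1) At-least-one-hole clauses: 25 (one per pigeon, each with 24 literals).
2) At-most-one-pigeon-per-hole clauses: 24 holes * C(25,2) = 24 * 300 = 7200.
Total clauses = 25 + 7200 = 7225.

7225


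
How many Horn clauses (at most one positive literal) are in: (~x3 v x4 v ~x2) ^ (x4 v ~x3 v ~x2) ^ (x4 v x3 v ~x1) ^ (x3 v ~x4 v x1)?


A Horn clause has at most one positive literal.
Clause 1: 1 positive lit(s) -> Horn
Clause 2: 1 positive lit(s) -> Horn
Clause 3: 2 positive lit(s) -> not Horn
Clause 4: 2 positive lit(s) -> not Horn
Total Horn clauses = 2.

2


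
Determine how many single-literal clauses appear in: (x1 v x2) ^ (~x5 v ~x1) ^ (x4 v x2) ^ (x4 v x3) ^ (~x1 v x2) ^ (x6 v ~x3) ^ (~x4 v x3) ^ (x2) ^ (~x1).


A unit clause contains exactly one literal.
Unit clauses found: (x2), (~x1).
Count = 2.

2


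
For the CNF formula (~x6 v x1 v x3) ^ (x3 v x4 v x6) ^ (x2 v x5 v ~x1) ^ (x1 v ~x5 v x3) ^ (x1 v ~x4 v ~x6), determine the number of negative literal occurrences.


Scan each clause for negated literals.
Clause 1: 1 negative; Clause 2: 0 negative; Clause 3: 1 negative; Clause 4: 1 negative; Clause 5: 2 negative.
Total negative literal occurrences = 5.

5


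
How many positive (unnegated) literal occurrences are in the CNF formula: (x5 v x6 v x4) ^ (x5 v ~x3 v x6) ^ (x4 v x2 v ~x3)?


Scan each clause for unnegated literals.
Clause 1: 3 positive; Clause 2: 2 positive; Clause 3: 2 positive.
Total positive literal occurrences = 7.

7


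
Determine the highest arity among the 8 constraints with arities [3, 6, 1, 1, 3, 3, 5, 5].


The arities are: 3, 6, 1, 1, 3, 3, 5, 5.
Scan for the maximum value.
Maximum arity = 6.

6


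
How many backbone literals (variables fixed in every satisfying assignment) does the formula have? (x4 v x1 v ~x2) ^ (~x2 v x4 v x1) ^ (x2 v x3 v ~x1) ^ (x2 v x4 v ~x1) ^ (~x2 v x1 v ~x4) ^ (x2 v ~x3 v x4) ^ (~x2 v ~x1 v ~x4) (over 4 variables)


Find all satisfying assignments: 6 model(s).
Check which variables have the same value in every model.
No variable is fixed across all models.
Backbone size = 0.

0


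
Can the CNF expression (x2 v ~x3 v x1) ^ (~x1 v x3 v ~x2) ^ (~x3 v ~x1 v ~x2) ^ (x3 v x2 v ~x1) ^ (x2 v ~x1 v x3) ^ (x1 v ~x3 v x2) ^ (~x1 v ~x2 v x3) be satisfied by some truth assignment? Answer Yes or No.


Check all 8 possible truth assignments.
Number of satisfying assignments found: 4.
The formula is satisfiable.

Yes


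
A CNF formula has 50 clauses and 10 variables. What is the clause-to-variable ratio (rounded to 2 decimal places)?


Clause-to-variable ratio = clauses / variables.
50 / 10 = 5.0.

5.0


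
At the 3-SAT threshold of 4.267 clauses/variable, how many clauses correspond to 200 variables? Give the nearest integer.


The 3-SAT phase transition occurs at approximately 4.267 clauses per variable.
m = 4.267 * 200 = 853.4.
Rounded to nearest integer: 853.

853


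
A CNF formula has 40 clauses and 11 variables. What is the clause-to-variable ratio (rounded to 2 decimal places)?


Clause-to-variable ratio = clauses / variables.
40 / 11 = 3.64.

3.64


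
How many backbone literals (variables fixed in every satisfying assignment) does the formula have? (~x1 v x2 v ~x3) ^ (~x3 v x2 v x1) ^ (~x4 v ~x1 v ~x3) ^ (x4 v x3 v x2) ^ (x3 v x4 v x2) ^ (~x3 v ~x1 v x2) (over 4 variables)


Find all satisfying assignments: 9 model(s).
Check which variables have the same value in every model.
No variable is fixed across all models.
Backbone size = 0.

0


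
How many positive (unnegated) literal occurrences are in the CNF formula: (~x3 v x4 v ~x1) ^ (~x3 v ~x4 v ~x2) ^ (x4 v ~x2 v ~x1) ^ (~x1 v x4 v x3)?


Scan each clause for unnegated literals.
Clause 1: 1 positive; Clause 2: 0 positive; Clause 3: 1 positive; Clause 4: 2 positive.
Total positive literal occurrences = 4.

4


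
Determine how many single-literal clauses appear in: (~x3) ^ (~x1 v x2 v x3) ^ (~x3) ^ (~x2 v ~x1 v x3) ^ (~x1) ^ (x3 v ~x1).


A unit clause contains exactly one literal.
Unit clauses found: (~x3), (~x3), (~x1).
Count = 3.

3


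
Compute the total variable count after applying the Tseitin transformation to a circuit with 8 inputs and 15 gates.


The Tseitin transformation introduces one auxiliary variable per gate.
Total variables = inputs + gates = 8 + 15 = 23.

23


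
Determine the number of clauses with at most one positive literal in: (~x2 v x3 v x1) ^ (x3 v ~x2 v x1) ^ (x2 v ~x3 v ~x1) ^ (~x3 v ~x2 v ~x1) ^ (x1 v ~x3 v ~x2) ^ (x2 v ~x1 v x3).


A Horn clause has at most one positive literal.
Clause 1: 2 positive lit(s) -> not Horn
Clause 2: 2 positive lit(s) -> not Horn
Clause 3: 1 positive lit(s) -> Horn
Clause 4: 0 positive lit(s) -> Horn
Clause 5: 1 positive lit(s) -> Horn
Clause 6: 2 positive lit(s) -> not Horn
Total Horn clauses = 3.

3


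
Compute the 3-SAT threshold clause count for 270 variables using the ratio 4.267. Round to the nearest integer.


The 3-SAT phase transition occurs at approximately 4.267 clauses per variable.
m = 4.267 * 270 = 1152.09.
Rounded to nearest integer: 1152.

1152


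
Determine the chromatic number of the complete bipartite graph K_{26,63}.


K_{26,63} is bipartite by definition: the two parts are independent sets, with every edge crossing between them.
Color all vertices in one part with color 1 and all vertices in the other part with color 2.
Since the graph has at least one edge, one color does not suffice.
Chromatic number = 2.

2


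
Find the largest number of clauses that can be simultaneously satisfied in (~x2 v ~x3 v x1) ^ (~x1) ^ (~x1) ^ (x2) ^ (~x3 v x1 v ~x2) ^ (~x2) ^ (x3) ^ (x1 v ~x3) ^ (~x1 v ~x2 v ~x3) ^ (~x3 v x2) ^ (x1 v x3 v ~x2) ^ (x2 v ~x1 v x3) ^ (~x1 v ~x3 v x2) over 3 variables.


Enumerate all 8 truth assignments.
For each, count how many of the 13 clauses are satisfied.
The formula is not fully satisfiable, so the maximum is below 13.
Maximum simultaneously satisfiable clauses = 11.

11


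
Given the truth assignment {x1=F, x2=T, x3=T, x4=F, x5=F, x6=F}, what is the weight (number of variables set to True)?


The weight is the number of variables assigned True.
True variables: x2, x3.
Weight = 2.

2


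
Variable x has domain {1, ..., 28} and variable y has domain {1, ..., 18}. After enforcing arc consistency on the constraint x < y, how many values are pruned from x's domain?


For the constraint x < y, x needs a supporting value in y's domain.
x can be at most 17 (one less than y's maximum).
Valid x values from domain: 17 out of 28.
Pruned = 28 - 17 = 11.

11


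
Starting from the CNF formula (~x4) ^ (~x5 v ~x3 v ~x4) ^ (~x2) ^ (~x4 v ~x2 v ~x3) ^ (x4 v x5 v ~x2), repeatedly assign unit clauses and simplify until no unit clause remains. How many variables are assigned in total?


Unit propagation repeatedly assigns the literal in any unit clause, then simplifies.
Assignments in order: x4 = F, x2 = F.
No further unit clauses remain.
Total variables assigned = 2.

2


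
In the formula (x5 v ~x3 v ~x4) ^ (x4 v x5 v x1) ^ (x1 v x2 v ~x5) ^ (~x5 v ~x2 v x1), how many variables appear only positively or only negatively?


A pure literal appears in only one polarity across all clauses.
Pure literals: x1 (positive only), x3 (negative only).
Count = 2.

2


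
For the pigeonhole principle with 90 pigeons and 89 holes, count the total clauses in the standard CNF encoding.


The PHP encoding has two parts:
1) At-least-one-hole clauses: 90 (one per pigeon, each with 89 literals).
2) At-most-one-pigeon-per-hole clauses: 89 holes * C(90,2) = 89 * 4005 = 356445.
Total clauses = 90 + 356445 = 356535.

356535


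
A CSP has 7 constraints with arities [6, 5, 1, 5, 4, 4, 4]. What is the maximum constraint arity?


The arities are: 6, 5, 1, 5, 4, 4, 4.
Scan for the maximum value.
Maximum arity = 6.

6


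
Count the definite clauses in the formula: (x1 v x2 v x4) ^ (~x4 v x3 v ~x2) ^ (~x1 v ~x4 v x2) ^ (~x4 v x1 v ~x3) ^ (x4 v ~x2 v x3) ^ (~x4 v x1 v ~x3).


A definite clause has exactly one positive literal.
Clause 1: 3 positive -> not definite
Clause 2: 1 positive -> definite
Clause 3: 1 positive -> definite
Clause 4: 1 positive -> definite
Clause 5: 2 positive -> not definite
Clause 6: 1 positive -> definite
Definite clause count = 4.

4


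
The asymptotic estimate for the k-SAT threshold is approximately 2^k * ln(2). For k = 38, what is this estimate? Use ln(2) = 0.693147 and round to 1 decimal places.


Using the asymptotic formula: threshold ~ 2^k * ln(2).
2^38 = 274877906944.
274877906944 * 0.693147 = 190530796564.5.

190530796564.5


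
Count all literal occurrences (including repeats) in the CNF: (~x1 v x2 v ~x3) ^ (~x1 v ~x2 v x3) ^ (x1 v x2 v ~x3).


Clause lengths: 3, 3, 3.
Sum = 3 + 3 + 3 = 9.

9


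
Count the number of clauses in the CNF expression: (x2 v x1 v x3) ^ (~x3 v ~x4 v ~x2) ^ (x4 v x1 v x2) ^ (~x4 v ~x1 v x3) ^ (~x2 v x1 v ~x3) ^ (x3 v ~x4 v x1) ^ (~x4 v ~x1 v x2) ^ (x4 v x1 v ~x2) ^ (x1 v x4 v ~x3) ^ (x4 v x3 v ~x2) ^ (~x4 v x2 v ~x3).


Each group enclosed in parentheses joined by ^ is one clause.
Counting the conjuncts: 11 clauses.

11


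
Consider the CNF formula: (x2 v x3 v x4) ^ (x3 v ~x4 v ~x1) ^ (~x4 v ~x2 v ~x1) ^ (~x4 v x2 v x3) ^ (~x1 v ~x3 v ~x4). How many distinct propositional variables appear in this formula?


Identify each distinct variable in the formula.
Variables found: x1, x2, x3, x4.
Total distinct variables = 4.

4


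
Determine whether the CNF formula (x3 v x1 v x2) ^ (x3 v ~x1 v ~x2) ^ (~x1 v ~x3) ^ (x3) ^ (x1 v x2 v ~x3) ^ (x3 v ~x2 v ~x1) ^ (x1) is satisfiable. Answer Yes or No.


Check all 8 possible truth assignments.
Number of satisfying assignments found: 0.
The formula is unsatisfiable.

No


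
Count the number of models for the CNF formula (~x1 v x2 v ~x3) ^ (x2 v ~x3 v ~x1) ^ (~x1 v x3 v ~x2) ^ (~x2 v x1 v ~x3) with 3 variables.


Enumerate all 8 truth assignments over 3 variables.
Test each against every clause.
Satisfying assignments found: 5.

5
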